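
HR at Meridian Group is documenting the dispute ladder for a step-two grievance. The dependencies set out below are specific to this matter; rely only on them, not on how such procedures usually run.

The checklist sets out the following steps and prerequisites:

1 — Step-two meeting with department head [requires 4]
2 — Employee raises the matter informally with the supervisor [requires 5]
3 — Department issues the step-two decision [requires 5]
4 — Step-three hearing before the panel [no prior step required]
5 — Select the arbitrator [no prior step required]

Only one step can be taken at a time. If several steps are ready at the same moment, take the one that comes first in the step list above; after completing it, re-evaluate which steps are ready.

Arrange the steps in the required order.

4 → 1 → 5 → 2 → 3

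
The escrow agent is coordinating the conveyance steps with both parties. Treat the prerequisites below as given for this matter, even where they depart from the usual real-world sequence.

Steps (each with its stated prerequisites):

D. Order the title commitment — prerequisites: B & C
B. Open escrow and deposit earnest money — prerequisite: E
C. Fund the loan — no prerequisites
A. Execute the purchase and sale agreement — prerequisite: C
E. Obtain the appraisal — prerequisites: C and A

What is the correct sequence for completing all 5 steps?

C has no prerequisites → C first.
That leaves A as the only ready step → A.
Next only E has its prerequisites met → E.
That leaves B as the only ready step → B.
D needed B and C, now all done → D.

C, A, E, B, D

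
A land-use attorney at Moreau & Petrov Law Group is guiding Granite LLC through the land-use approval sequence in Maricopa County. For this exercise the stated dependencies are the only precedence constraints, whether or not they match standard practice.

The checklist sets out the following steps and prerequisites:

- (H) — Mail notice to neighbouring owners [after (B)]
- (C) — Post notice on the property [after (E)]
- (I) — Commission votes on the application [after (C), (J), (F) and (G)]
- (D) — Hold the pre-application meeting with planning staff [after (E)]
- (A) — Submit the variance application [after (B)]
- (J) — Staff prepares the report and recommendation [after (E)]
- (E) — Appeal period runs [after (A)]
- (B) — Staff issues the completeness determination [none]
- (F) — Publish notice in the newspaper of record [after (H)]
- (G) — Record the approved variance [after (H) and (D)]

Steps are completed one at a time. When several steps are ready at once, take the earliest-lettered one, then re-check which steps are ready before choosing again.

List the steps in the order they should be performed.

(B), (A), (E), (C), (D), (H), (F), (G), (J), (I)

(B) has no prerequisites → (B) first.
Ready: (A) and (H). (A) has the earlier label → (A).
Now (E) and (H) have their prerequisites met. (E) has the earlier label, so (E) next.
(C), (D), (H) and (J) are all available; (C) has the earlier label → (C).
Now (D), (H) and (J) have their prerequisites met. (D) has the earlier label, so (D) next.
(H) and (J) are both available; (H) has the earlier label → (H).
(F), (G) and (J) are all available; (F) has the earlier label → (F).
Ready: (G) and (J). (G) has the earlier label → (G).
(J) needed (E), now all done → (J).
(I) needed (C), (F), (G) and (J), now all done → (I).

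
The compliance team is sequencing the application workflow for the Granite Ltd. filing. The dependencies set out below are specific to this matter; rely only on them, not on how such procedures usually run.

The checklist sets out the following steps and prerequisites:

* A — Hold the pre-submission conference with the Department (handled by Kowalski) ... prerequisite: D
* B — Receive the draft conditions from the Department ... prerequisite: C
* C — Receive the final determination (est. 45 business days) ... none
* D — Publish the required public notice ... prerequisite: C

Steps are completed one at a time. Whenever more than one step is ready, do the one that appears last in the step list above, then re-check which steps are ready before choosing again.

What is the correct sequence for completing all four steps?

C → D → B → A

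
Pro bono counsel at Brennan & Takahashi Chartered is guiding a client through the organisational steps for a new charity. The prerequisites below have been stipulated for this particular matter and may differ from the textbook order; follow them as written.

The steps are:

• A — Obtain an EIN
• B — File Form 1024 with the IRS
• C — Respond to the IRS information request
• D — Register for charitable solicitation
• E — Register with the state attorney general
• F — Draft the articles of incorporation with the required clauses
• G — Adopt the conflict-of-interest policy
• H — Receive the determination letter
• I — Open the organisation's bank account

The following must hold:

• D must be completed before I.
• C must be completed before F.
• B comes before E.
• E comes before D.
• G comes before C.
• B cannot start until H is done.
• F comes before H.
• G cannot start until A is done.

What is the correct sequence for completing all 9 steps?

A → G → C → F → H → B → E → D → I

A has no prerequisites → A first.
G needed A, now all done → G.
That leaves C as the only ready step → C.
F needed C, now all done → F.
H needed F, now all done → H.
That leaves B as the only ready step → B.
E needed B, now all done → E.
D is the only step now ready → D.
I needed D, now all done → I.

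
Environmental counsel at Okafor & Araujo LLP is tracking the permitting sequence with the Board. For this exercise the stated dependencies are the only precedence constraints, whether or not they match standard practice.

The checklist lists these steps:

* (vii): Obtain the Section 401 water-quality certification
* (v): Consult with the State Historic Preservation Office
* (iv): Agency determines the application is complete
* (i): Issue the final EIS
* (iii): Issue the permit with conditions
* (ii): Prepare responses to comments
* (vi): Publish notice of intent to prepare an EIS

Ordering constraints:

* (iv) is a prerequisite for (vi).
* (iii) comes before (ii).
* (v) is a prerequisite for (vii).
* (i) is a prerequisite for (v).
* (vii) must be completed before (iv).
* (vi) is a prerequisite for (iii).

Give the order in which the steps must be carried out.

(i) → (v) → (vii) → (iv) → (vi) → (iii) → (ii)

(i) is the only step with nothing outstanding, so it goes first.
(v) needed (i), now all done → (v).
Next only (vii) has its prerequisites met → (vii).
(iv) needed (vii), now all done → (iv).
Next only (vi) has its prerequisites met → (vi).
(iii) needed (vi), now all done → (iii).
That leaves (ii) as the only ready step → (ii).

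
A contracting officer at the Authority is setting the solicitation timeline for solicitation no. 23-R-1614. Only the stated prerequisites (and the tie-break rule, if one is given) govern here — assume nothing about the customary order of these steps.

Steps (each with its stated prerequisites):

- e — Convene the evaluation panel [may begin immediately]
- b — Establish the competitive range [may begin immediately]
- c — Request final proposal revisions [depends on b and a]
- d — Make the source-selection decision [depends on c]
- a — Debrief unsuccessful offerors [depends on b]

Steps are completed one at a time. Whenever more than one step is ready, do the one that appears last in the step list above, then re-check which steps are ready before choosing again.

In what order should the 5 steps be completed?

b, a, c, d, e

Nothing is required for b and e. b is listed later → b first.
a and e are both available; a is listed later → a.
c now also ready, so the ready set is {c, e}; c is listed later → c.
d now also ready, so the ready set is {d, e}; d is listed later → d.
Next only e has its prerequisites met → e.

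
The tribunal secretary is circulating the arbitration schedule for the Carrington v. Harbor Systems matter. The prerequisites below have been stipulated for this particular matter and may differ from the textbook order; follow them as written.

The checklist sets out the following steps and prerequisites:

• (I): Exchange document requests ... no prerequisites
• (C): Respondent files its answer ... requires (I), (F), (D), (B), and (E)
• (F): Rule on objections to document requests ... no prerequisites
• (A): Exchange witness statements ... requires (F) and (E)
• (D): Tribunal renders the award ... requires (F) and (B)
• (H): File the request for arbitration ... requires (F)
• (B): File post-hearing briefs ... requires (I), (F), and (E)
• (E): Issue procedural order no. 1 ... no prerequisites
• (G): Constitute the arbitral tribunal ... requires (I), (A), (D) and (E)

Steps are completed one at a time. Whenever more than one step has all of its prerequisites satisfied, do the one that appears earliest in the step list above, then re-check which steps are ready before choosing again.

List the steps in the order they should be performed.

(I) (F) (H) (E) (A) (B) (D) (C) (G)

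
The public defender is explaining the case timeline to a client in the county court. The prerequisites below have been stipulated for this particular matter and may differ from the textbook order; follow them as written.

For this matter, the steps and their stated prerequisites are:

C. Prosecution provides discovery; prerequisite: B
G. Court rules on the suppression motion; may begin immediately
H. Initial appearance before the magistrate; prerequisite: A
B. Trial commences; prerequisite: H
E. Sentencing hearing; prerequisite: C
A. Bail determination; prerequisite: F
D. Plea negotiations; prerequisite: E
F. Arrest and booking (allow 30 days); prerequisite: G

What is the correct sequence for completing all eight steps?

G is the only step with nothing outstanding, so it goes first.
Next only F has its prerequisites met → F.
Next only A has its prerequisites met → A.
Next only H has its prerequisites met → H.
Next only B has its prerequisites met → B.
That leaves C as the only ready step → C.
E is the only step now ready → E.
D is the only step now ready → D.

G → F → A → H → B → C → E → D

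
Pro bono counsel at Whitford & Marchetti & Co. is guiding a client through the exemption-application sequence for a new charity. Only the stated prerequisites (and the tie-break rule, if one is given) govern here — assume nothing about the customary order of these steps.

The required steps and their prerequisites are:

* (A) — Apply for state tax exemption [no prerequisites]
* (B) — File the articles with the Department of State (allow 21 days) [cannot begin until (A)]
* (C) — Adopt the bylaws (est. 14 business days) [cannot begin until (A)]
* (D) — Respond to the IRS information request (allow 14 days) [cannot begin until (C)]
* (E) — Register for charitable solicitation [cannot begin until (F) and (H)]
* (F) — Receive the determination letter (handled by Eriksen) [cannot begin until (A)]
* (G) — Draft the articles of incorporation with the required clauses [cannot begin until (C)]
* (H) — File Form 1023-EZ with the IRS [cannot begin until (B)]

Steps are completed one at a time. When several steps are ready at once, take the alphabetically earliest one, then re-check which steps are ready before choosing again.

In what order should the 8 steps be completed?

(A) → (B) → (C) → (D) → (F) → (G) → (H) → (E)

Only (A) has no prerequisites, so it is first.
Ready: (B), (C) and (F). (B) has the earlier label → (B).
(C), (F) and (H) are all available; (C) has the earlier label → (C).
(D), (F), (G) and (H) are all available; (D) has the earlier label → (D).
Now (F), (G) and (H) have their prerequisites met. (F) has the earlier label, so (F) next.
Ready: (G) and (H). (G) has the earlier label → (G).
(H) needed (B), now all done → (H).
(E) is the only step now ready → (E).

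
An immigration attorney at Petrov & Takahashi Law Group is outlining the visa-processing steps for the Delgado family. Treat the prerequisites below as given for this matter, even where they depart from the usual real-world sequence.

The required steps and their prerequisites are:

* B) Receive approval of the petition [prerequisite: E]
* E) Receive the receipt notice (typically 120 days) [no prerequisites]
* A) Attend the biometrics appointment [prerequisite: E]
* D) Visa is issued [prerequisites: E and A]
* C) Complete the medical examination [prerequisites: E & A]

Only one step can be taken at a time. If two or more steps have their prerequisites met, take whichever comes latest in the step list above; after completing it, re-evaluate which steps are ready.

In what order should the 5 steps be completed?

E is the only step with nothing outstanding, so it goes first.
A and B are both available; A is listed later → A.
C and D now also ready, so the ready set is {C, D, B}; C is listed later → C.
D and B are both available; D is listed later → D.
B needed E, now all done → B.

E A C D B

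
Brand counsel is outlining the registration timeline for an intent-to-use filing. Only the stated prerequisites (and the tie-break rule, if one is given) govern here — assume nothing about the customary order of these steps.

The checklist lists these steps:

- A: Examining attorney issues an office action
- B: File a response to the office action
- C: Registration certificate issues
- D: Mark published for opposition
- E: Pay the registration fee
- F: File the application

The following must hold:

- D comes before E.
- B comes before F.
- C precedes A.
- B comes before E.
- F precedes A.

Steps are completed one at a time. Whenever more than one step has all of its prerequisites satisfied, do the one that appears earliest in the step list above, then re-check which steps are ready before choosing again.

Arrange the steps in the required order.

B → C → D → E → F → A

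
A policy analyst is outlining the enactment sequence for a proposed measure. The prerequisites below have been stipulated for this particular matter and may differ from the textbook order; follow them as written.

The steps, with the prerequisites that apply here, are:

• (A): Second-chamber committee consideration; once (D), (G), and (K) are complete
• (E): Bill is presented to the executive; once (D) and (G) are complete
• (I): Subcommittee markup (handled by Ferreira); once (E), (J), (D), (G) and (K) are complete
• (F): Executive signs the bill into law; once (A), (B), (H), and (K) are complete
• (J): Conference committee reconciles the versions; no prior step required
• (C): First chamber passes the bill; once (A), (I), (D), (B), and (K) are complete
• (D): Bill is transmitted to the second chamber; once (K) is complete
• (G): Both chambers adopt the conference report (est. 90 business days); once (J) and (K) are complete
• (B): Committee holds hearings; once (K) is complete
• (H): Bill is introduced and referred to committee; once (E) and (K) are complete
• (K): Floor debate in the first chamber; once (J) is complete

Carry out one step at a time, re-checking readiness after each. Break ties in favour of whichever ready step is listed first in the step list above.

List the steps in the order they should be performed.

(J) → (K) → (D) → (G) → (A) → (E) → (I) → (B) → (C) → (H) → (F)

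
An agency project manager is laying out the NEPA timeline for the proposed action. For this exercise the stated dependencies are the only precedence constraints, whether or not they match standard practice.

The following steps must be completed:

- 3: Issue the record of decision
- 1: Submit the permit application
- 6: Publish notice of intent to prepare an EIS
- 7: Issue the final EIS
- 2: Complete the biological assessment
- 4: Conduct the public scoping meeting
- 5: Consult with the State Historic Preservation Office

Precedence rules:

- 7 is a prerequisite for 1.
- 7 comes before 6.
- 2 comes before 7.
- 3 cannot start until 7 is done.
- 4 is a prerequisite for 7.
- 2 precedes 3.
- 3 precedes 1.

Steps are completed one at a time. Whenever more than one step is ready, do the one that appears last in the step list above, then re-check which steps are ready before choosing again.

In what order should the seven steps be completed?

5 → 4 → 2 → 7 → 6 → 3 → 1

5, 4 and 2 have no prerequisites; 5 is listed later, so 5 is first.
4 and 2 are both available; 4 is listed later → 4.
Next only 2 has its prerequisites met → 2.
Next only 7 has its prerequisites met → 7.
Ready: 6 and 3. 6 is listed later → 6.
That leaves 3 as the only ready step → 3.
1 is the only step now ready → 1.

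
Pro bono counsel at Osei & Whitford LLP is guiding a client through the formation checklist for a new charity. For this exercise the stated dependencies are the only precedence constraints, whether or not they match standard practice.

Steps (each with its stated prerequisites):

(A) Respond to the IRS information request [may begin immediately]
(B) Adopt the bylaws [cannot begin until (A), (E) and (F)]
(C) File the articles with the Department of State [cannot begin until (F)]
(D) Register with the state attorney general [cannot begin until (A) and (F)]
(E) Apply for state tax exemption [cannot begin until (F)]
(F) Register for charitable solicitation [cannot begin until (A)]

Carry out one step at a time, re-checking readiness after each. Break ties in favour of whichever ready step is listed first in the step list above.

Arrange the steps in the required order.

(A), (F), (C), (D), (E), (B)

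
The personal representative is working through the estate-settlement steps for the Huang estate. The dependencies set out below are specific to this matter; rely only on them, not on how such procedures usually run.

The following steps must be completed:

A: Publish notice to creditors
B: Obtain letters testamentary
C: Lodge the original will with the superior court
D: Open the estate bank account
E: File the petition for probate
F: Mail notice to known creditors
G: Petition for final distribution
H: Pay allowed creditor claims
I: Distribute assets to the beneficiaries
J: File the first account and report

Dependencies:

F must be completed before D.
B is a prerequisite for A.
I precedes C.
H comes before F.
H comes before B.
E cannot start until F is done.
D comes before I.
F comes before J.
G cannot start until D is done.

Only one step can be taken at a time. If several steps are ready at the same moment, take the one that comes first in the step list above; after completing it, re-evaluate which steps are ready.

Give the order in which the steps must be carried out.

H has no prerequisites → H first.
B and F are both available; B is listed earlier → B.
A now also ready, so the ready set is {A, F}; A is listed earlier → A.
Next only F has its prerequisites met → F.
Ready: D, E and J. D is listed earlier → D.
Now E, G, I and J have their prerequisites met. E is listed earlier, so E next.
G, I and J are all available; G is listed earlier → G.
Now I and J have their prerequisites met. I is listed earlier, so I next.
C now also ready, so the ready set is {C, J}; C is listed earlier → C.
J needed F, now all done → J.

H, B, A, F, D, E, G, I, C, J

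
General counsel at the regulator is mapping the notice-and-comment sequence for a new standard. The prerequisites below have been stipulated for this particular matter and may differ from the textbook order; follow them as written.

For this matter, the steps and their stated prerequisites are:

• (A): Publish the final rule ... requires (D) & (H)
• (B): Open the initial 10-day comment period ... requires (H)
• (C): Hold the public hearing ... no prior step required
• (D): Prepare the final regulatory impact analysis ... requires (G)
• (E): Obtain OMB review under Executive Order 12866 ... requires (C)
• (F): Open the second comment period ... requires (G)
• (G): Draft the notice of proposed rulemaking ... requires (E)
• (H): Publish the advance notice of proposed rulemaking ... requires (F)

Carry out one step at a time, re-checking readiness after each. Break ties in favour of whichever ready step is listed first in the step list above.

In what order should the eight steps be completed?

(C) is the only step with nothing outstanding, so it goes first.
(E) needed (C), now all done → (E).
(G) needed (E), now all done → (G).
Ready: (D) and (F). (D) is listed earlier → (D).
That leaves (F) as the only ready step → (F).
(H) needed (F), now all done → (H).
Now (A) and (B) have their prerequisites met. (A) is listed earlier, so (A) next.
That leaves (B) as the only ready step → (B).

(C) → (E) → (G) → (D) → (F) → (H) → (A) → (B)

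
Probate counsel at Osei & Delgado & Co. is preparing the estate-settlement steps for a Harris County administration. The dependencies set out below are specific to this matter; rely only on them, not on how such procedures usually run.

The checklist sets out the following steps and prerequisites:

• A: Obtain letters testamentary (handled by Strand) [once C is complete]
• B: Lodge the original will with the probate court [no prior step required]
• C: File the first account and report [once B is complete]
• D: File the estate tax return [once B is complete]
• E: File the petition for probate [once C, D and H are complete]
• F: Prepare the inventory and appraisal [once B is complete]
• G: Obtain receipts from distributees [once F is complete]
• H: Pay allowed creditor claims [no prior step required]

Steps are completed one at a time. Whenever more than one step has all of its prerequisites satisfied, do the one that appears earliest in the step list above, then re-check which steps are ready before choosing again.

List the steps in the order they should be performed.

B C A D F G H E

B and H have no prerequisites; B is listed earlier, so B is first.
C, D, F and H are all available; C is listed earlier → C.
A now also ready, so the ready set is {A, D, F, H}; A is listed earlier → A.
Ready: D, F and H. D is listed earlier → D.
Ready: F and H. F is listed earlier → F.
G now also ready, so the ready set is {G, H}; G is listed earlier → G.
Next only H has its prerequisites met → H.
E needed C, D and H, now all done → E.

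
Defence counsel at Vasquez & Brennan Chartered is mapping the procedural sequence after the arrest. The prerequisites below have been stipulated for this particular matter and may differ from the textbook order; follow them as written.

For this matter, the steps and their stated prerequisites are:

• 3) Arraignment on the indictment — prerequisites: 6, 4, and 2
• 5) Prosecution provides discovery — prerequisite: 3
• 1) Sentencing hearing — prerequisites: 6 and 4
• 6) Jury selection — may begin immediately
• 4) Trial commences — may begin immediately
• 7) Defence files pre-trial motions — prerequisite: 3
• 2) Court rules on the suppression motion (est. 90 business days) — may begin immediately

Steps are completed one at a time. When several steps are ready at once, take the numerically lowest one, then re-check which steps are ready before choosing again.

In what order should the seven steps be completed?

2, 4, 6, 1, 3, 5, 7

Nothing is required for 2, 4 and 6. 2 has the earlier label → 2 first.
Ready: 4 and 6. 4 has the earlier label → 4.
That leaves 6 as the only ready step → 6.
Ready: 1 and 3. 1 has the earlier label → 1.
That leaves 3 as the only ready step → 3.
5 and 7 are both available; 5 has the earlier label → 5.
That leaves 7 as the only ready step → 7.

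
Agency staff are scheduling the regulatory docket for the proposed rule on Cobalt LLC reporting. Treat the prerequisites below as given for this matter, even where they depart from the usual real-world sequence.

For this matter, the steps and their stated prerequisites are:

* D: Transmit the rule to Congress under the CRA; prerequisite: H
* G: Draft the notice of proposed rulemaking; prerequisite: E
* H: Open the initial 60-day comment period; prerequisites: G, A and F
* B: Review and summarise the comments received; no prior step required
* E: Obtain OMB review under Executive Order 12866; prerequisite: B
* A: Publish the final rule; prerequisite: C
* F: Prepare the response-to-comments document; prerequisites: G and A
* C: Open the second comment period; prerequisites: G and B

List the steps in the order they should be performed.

B has no prerequisites → B first.
E needed B, now all done → E.
G needed E, now all done → G.
C is the only step now ready → C.
Next only A has its prerequisites met → A.
Next only F has its prerequisites met → F.
Next only H has its prerequisites met → H.
Next only D has its prerequisites met → D.

B, E, G, C, A, F, H, D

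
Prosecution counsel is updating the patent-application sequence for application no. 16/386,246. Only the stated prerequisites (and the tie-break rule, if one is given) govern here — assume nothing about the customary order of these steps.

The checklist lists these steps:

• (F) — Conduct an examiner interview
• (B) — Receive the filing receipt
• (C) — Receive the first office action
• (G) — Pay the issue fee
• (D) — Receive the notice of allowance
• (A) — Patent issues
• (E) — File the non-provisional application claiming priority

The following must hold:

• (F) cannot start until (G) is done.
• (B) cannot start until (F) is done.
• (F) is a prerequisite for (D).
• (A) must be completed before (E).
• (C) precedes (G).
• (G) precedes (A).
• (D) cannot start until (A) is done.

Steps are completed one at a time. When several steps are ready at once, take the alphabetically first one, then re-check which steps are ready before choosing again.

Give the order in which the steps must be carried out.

(C) is the only step with nothing outstanding, so it goes first.
(G) needed (C), now all done → (G).
Now (A) and (F) have their prerequisites met. (A) has the earlier label, so (A) next.
Now (E) and (F) have their prerequisites met. (E) has the earlier label, so (E) next.
That leaves (F) as the only ready step → (F).
Ready: (B) and (D). (B) has the earlier label → (B).
Next only (D) has its prerequisites met → (D).

(C) (G) (A) (E) (F) (B) (D)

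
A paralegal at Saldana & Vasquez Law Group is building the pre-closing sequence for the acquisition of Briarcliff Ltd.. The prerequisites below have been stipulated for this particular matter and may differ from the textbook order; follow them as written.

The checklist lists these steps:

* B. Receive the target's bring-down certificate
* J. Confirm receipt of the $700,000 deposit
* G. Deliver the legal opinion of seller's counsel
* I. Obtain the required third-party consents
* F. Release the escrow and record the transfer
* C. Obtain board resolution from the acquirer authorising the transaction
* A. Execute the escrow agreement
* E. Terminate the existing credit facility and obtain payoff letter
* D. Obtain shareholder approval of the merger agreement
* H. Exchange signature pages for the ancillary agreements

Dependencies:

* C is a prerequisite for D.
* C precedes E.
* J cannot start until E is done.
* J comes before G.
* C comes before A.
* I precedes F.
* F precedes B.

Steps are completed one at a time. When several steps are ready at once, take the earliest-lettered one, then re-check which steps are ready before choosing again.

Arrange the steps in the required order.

C, H and I have no prerequisites; C has the earlier label, so C is first.
Ready: A, D, E, H and I. A has the earlier label → A.
Now D, E, H and I have their prerequisites met. D has the earlier label, so D next.
Ready: E, H and I. E has the earlier label → E.
J now also ready, so the ready set is {H, I, J}; H has the earlier label → H.
Now I and J have their prerequisites met. I has the earlier label, so I next.
Ready: F and J. F has the earlier label → F.
B now also ready, so the ready set is {B, J}; B has the earlier label → B.
J is the only step now ready → J.
That leaves G as the only ready step → G.

C A D E H I F B J G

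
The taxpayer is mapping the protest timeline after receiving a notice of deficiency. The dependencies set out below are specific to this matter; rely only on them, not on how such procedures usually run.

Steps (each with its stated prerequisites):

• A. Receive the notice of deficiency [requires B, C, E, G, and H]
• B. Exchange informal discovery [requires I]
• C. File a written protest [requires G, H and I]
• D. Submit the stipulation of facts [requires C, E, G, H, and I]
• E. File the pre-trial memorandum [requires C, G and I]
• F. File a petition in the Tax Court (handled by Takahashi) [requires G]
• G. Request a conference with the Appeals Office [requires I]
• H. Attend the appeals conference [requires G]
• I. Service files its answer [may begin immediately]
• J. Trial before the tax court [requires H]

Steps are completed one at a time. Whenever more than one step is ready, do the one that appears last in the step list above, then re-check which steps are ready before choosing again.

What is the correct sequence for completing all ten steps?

I, G, H, J, F, C, E, D, B, A

I has no prerequisites → I first.
Now G and B have their prerequisites met. G is listed later, so G next.
Ready: H, F and B. H is listed later → H.
J and C now also ready, so the ready set is {J, F, C, B}; J is listed later → J.
F, C and B are all available; F is listed later → F.
Now C and B have their prerequisites met. C is listed later, so C next.
E now also ready, so the ready set is {E, B}; E is listed later → E.
D and B are both available; D is listed later → D.
B is the only step now ready → B.
A needed H, G, E, C and B, now all done → A.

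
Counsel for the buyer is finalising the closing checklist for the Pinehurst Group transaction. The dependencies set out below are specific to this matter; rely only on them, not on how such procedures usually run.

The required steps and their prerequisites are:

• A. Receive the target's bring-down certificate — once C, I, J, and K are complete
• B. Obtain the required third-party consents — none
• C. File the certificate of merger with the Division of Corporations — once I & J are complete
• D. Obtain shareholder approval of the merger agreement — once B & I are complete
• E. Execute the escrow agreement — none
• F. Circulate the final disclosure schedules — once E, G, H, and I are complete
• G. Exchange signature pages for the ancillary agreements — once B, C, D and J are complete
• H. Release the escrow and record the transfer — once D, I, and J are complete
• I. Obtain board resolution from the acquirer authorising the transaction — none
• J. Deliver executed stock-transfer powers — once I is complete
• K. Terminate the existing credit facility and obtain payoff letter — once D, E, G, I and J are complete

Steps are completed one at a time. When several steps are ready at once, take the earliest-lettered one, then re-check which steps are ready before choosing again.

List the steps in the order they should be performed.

Nothing is required for B, E and I. B has the earlier label → B first.
E and I are both available; E has the earlier label → E.
Next only I has its prerequisites met → I.
D and J are both available; D has the earlier label → D.
Next only J has its prerequisites met → J.
C and H are both available; C has the earlier label → C.
G now also ready, so the ready set is {G, H}; G has the earlier label → G.
Ready: H and K. H has the earlier label → H.
Ready: F and K. F has the earlier label → F.
That leaves K as the only ready step → K.
A needed C, I, J and K, now all done → A.

B → E → I → D → J → C → G → H → F → K → A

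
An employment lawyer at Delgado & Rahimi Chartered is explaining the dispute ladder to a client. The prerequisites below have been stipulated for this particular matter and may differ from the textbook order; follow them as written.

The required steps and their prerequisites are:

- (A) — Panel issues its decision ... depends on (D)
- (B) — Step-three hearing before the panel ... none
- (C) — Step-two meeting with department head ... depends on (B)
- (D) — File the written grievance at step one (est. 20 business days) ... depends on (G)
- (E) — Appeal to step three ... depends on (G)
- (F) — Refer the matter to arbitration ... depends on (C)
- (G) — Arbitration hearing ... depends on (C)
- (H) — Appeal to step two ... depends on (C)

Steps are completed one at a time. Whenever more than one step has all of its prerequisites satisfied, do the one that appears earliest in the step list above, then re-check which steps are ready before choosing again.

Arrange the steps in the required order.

Only (B) has no prerequisites, so it is first.
(C) needed (B), now all done → (C).
Now (F), (G) and (H) have their prerequisites met. (F) is listed earlier, so (F) next.
Ready: (G) and (H). (G) is listed earlier → (G).
(D) and (E) now also ready, so the ready set is {(D), (E), (H)}; (D) is listed earlier → (D).
(A), (E) and (H) are all available; (A) is listed earlier → (A).
(E) and (H) are both available; (E) is listed earlier → (E).
Next only (H) has its prerequisites met → (H).

(B) → (C) → (F) → (G) → (D) → (A) → (E) → (H)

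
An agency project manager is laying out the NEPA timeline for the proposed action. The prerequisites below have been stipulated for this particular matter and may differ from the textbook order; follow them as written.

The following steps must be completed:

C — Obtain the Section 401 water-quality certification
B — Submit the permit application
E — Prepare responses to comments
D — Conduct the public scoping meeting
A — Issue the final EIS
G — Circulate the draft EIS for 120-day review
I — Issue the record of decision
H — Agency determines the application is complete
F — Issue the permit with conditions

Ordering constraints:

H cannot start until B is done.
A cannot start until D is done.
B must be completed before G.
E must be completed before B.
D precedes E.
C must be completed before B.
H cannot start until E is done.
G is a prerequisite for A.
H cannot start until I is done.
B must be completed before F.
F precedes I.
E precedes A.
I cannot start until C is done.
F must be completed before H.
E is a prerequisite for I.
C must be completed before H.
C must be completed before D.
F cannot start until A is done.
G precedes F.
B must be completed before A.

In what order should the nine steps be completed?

C, D, E, B, G, A, F, I, H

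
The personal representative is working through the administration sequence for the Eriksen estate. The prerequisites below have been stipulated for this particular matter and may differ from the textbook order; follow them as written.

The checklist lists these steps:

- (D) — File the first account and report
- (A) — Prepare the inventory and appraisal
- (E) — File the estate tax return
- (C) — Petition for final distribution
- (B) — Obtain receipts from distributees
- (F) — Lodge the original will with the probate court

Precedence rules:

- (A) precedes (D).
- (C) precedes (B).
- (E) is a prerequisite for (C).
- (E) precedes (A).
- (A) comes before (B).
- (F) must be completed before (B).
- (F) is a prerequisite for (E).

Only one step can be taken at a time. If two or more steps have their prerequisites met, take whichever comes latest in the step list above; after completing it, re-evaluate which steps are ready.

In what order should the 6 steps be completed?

(F) is the only step with nothing outstanding, so it goes first.
(E) is the only step now ready → (E).
(C) and (A) are both available; (C) is listed later → (C).
(A) needed (E), now all done → (A).
Ready: (B) and (D). (B) is listed later → (B).
(D) needed (A), now all done → (D).

(F) (E) (C) (A) (B) (D)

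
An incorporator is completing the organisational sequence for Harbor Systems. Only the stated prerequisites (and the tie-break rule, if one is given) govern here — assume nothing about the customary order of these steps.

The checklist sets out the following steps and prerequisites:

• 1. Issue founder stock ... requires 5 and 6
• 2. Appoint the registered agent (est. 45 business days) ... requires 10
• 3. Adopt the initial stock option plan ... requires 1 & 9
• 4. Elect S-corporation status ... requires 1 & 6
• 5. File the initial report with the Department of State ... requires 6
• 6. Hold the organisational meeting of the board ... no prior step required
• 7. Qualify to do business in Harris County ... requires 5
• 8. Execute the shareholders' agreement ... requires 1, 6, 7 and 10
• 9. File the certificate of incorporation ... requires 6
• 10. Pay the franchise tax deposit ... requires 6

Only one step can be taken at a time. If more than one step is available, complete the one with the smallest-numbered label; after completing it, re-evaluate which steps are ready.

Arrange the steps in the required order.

6 has no prerequisites → 6 first.
Now 5, 9 and 10 have their prerequisites met. 5 has the earlier label, so 5 next.
1 and 7 now also ready, so the ready set is {1, 7, 9, 10}; 1 has the earlier label → 1.
Now 4, 7, 9 and 10 have their prerequisites met. 4 has the earlier label, so 4 next.
7, 9 and 10 are all available; 7 has the earlier label → 7.
9 and 10 are both available; 9 has the earlier label → 9.
Ready: 3 and 10. 3 has the earlier label → 3.
That leaves 10 as the only ready step → 10.
Now 2 and 8 have their prerequisites met. 2 has the earlier label, so 2 next.
8 needed 1, 6, 7 and 10, now all done → 8.

6 → 5 → 1 → 4 → 7 → 9 → 3 → 10 → 2 → 8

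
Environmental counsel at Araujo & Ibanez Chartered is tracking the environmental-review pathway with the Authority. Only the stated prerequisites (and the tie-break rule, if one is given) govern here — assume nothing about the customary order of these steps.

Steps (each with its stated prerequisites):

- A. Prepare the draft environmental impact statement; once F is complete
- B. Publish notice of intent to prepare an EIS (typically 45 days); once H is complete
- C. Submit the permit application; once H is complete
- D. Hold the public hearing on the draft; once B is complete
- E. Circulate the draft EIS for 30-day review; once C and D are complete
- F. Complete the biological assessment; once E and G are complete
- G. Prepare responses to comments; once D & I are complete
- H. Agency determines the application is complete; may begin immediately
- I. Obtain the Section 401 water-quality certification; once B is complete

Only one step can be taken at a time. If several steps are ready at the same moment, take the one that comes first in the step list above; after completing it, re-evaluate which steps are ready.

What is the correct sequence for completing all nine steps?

H is the only step with nothing outstanding, so it goes first.
B and C are both available; B is listed earlier → B.
Now C, D and I have their prerequisites met. C is listed earlier, so C next.
D and I are both available; D is listed earlier → D.
Ready: E and I. E is listed earlier → E.
That leaves I as the only ready step → I.
Next only G has its prerequisites met → G.
F needed E and G, now all done → F.
A is the only step now ready → A.

H B C D E I G F A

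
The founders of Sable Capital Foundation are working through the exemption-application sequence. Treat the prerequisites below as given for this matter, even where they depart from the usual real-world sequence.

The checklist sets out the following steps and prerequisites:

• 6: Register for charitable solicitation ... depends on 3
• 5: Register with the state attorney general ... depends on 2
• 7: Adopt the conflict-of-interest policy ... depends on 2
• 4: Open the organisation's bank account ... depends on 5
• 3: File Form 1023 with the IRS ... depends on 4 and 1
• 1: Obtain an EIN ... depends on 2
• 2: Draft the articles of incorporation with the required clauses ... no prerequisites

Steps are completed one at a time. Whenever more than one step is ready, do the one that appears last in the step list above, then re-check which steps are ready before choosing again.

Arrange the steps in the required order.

2, 1, 7, 5, 4, 3, 6

Only 2 has no prerequisites, so it is first.
Ready: 1, 7 and 5. 1 is listed later → 1.
Ready: 7 and 5. 7 is listed later → 7.
5 is the only step now ready → 5.
4 needed 5, now all done → 4.
3 needed 1 and 4, now all done → 3.
That leaves 6 as the only ready step → 6.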